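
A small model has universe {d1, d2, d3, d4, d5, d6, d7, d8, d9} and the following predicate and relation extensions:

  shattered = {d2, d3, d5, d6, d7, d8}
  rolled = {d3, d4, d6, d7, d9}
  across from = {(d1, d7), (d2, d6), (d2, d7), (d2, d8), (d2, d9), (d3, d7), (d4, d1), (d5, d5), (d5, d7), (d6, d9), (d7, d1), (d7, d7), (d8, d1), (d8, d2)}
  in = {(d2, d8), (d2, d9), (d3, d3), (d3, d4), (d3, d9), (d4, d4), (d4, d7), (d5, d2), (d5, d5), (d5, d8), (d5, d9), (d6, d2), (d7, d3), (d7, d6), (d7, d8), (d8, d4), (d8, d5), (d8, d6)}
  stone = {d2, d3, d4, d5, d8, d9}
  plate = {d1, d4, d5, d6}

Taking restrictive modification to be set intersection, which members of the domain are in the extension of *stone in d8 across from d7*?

⟦in d8⟧ = {x : ⟨x, d8⟩ ∈ ⟦in⟧} = {d2, d5, d7}
⟦across from d7⟧ = {x : ⟨x, d7⟩ ∈ ⟦across from⟧} = {d1, d2, d3, d5, d7}
⟦stone⟧ = {d2, d3, d4, d5, d8, d9}
… ∩ ⟦in d8⟧ = {d2, d3, d4, d5, d8, d9} ∩ {d2, d5, d7} = {d2, d5}
… ∩ ⟦across from d7⟧ = {d2, d5} ∩ {d1, d2, d3, d5, d7} = {d2, d5}
So ⟦stone in d8 across from d7⟧ = {d2, d5}.

{d2, d5}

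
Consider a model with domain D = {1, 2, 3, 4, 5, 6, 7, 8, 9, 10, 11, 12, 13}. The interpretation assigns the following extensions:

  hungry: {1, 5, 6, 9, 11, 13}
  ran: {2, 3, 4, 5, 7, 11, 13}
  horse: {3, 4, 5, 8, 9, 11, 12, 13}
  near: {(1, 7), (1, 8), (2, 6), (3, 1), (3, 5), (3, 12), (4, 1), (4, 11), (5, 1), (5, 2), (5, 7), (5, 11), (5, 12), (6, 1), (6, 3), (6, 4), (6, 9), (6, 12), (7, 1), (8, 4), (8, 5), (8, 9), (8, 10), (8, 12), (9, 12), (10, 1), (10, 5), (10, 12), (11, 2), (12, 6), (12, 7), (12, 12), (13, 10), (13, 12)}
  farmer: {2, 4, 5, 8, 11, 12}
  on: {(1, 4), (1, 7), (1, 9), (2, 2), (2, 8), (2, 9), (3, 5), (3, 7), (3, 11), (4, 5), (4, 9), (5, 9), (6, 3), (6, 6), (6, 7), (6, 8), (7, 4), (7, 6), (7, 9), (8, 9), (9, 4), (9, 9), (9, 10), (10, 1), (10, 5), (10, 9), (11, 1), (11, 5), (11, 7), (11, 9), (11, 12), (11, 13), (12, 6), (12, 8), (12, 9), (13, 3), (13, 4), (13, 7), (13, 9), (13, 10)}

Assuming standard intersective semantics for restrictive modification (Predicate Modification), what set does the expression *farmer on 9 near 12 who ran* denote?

{5}

⟦on 9⟧ = {x : ⟨x, 9⟩ ∈ ⟦on⟧} = {1, 2, 4, 5, 7, 8, 9, 10, 11, 12, 13}
⟦near 12⟧ = {x : ⟨x, 12⟩ ∈ ⟦near⟧} = {3, 5, 6, 8, 9, 10, 12, 13}
⟦who ran⟧ = ⟦ran⟧ = {2, 3, 4, 5, 7, 11, 13}
⟦farmer⟧ = {2, 4, 5, 8, 11, 12}
… ∩ ⟦on 9⟧ = {2, 4, 5, 8, 11, 12} ∩ {1, 2, 4, 5, 7, 8, 9, 10, 11, 12, 13} = {2, 4, 5, 8, 11, 12}
… ∩ ⟦near 12⟧ = {2, 4, 5, 8, 11, 12} ∩ {3, 5, 6, 8, 9, 10, 12, 13} = {5, 8, 12}
… ∩ ⟦who ran⟧ = {5, 8, 12} ∩ {2, 3, 4, 5, 7, 11, 13} = {5}
So ⟦farmer on 9 near 12 who ran⟧ = {5}.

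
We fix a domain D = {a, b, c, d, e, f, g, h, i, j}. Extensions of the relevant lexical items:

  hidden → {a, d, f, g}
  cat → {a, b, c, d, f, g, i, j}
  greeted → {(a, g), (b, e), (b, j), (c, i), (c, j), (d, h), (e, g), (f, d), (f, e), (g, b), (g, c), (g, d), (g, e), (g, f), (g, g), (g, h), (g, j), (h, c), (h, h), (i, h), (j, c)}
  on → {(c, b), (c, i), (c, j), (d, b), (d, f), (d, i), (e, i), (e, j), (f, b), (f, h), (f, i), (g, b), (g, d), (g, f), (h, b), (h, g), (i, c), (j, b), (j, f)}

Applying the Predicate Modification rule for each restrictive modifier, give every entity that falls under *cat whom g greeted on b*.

⟦whom g greeted⟧ = {x : ⟨g, x⟩ ∈ ⟦greeted⟧} = {b, c, d, e, f, g, h, j}
⟦on b⟧ = {x : ⟨x, b⟩ ∈ ⟦on⟧} = {c, d, f, g, h, j}
⟦cat⟧ = {a, b, c, d, f, g, i, j}
… ∩ ⟦whom g greeted⟧ = {a, b, c, d, f, g, i, j} ∩ {b, c, d, e, f, g, h, j} = {b, c, d, f, g, j}
… ∩ ⟦on b⟧ = {b, c, d, f, g, j} ∩ {c, d, f, g, h, j} = {c, d, f, g, j}
So ⟦cat whom g greeted on b⟧ = {c, d, f, g, j}.

{c, d, f, g, j}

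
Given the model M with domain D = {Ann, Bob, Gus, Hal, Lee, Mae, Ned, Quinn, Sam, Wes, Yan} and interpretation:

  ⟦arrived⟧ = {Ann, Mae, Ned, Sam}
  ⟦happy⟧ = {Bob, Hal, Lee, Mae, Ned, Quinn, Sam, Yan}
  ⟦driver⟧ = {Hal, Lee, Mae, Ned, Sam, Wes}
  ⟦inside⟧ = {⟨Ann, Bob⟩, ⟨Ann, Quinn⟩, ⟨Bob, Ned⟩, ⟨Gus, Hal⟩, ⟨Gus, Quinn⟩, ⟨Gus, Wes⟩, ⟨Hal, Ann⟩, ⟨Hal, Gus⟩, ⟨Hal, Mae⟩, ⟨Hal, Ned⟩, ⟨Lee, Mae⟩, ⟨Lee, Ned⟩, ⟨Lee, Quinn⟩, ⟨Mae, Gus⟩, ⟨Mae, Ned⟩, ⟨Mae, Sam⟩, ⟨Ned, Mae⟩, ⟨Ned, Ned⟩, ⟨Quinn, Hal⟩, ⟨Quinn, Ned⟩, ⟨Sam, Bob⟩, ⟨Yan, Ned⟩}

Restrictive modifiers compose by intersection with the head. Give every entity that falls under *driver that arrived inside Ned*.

{Mae, Ned}

⟦that arrived⟧ = ⟦arrived⟧ = {Ann, Mae, Ned, Sam}
⟦inside Ned⟧ = {x : ⟨x, Ned⟩ ∈ ⟦inside⟧} = {Bob, Hal, Lee, Mae, Ned, Quinn, Yan}
⟦driver⟧ = {Hal, Lee, Mae, Ned, Sam, Wes}
… ∩ ⟦that arrived⟧ = {Hal, Lee, Mae, Ned, Sam, Wes} ∩ {Ann, Mae, Ned, Sam} = {Mae, Ned, Sam}
… ∩ ⟦inside Ned⟧ = {Mae, Ned, Sam} ∩ {Bob, Hal, Lee, Mae, Ned, Quinn, Yan} = {Mae, Ned}
So ⟦driver that arrived inside Ned⟧ = {Mae, Ned}.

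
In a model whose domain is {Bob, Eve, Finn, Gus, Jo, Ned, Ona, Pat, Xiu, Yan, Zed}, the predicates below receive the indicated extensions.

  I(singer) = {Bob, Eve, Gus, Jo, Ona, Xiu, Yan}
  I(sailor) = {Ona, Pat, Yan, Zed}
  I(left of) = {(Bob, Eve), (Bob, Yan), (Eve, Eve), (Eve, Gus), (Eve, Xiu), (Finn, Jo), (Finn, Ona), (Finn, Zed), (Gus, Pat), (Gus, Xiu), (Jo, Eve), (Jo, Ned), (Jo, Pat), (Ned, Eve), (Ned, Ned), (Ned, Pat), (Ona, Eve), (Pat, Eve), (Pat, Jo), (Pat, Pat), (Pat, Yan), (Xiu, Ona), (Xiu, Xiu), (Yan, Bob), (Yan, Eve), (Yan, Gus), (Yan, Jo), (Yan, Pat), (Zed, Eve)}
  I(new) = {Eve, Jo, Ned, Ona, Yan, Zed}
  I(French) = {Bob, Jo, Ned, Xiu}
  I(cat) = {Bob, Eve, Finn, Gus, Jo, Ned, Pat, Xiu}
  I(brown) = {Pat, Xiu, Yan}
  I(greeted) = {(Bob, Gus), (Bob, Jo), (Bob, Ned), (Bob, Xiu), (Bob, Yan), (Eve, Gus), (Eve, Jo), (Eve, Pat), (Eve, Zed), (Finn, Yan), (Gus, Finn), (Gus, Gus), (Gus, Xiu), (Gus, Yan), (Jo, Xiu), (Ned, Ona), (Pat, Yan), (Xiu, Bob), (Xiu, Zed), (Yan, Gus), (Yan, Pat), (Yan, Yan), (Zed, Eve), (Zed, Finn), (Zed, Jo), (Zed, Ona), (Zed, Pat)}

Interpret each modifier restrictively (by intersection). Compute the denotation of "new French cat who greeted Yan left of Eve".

⟦who greeted Yan⟧ = {x : ⟨x, Yan⟩ ∈ ⟦greeted⟧} = {Bob, Finn, Gus, Pat, Yan}
⟦left of Eve⟧ = {x : ⟨x, Eve⟩ ∈ ⟦left of⟧} = {Bob, Eve, Jo, Ned, Ona, Pat, Yan, Zed}
⟦cat⟧ = {Bob, Eve, Finn, Gus, Jo, Ned, Pat, Xiu}
… ∩ ⟦who greeted Yan⟧ = {Bob, Eve, Finn, Gus, Jo, Ned, Pat, Xiu} ∩ {Bob, Finn, Gus, Pat, Yan} = {Bob, Finn, Gus, Pat}
… ∩ ⟦left of Eve⟧ = {Bob, Finn, Gus, Pat} ∩ {Bob, Eve, Jo, Ned, Ona, Pat, Yan, Zed} = {Bob, Pat}
… ∩ ⟦new⟧ = {Bob, Pat} ∩ {Eve, Jo, Ned, Ona, Yan, Zed} = ∅
… ∩ ⟦French⟧ = ∅ ∩ {Bob, Jo, Ned, Xiu} = ∅
So ⟦new French cat who greeted Yan left of Eve⟧ = ∅.

∅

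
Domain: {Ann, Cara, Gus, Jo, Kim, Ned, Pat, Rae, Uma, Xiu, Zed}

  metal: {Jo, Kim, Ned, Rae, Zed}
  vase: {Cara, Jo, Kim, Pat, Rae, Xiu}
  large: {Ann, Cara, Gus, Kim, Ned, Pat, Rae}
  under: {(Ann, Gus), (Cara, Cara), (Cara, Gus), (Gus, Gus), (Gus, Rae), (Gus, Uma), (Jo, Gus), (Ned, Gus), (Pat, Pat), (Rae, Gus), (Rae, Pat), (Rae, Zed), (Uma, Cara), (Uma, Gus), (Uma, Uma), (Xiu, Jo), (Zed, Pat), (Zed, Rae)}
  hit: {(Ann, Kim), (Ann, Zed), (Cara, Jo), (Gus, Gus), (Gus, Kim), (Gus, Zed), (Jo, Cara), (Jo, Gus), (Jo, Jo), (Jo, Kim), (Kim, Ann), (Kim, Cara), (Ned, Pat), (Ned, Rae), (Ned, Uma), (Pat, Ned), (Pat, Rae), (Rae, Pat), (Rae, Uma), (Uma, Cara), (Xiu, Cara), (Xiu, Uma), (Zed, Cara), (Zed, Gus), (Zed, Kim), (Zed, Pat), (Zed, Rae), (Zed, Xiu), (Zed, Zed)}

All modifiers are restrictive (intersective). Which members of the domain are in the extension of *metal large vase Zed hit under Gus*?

{Rae}

⟦Zed hit⟧ = {x : ⟨Zed, x⟩ ∈ ⟦hit⟧} = {Cara, Gus, Kim, Pat, Rae, Xiu, Zed}
⟦under Gus⟧ = {x : ⟨x, Gus⟩ ∈ ⟦under⟧} = {Ann, Cara, Gus, Jo, Ned, Rae, Uma}
⟦vase⟧ = {Cara, Jo, Kim, Pat, Rae, Xiu}
… ∩ ⟦Zed hit⟧ = {Cara, Jo, Kim, Pat, Rae, Xiu} ∩ {Cara, Gus, Kim, Pat, Rae, Xiu, Zed} = {Cara, Kim, Pat, Rae, Xiu}
… ∩ ⟦under Gus⟧ = {Cara, Kim, Pat, Rae, Xiu} ∩ {Ann, Cara, Gus, Jo, Ned, Rae, Uma} = {Cara, Rae}
… ∩ ⟦metal⟧ = {Cara, Rae} ∩ {Jo, Kim, Ned, Rae, Zed} = {Rae}
… ∩ ⟦large⟧ = {Rae} ∩ {Ann, Cara, Gus, Kim, Ned, Pat, Rae} = {Rae}
So ⟦metal large vase Zed hit under Gus⟧ = {Rae}.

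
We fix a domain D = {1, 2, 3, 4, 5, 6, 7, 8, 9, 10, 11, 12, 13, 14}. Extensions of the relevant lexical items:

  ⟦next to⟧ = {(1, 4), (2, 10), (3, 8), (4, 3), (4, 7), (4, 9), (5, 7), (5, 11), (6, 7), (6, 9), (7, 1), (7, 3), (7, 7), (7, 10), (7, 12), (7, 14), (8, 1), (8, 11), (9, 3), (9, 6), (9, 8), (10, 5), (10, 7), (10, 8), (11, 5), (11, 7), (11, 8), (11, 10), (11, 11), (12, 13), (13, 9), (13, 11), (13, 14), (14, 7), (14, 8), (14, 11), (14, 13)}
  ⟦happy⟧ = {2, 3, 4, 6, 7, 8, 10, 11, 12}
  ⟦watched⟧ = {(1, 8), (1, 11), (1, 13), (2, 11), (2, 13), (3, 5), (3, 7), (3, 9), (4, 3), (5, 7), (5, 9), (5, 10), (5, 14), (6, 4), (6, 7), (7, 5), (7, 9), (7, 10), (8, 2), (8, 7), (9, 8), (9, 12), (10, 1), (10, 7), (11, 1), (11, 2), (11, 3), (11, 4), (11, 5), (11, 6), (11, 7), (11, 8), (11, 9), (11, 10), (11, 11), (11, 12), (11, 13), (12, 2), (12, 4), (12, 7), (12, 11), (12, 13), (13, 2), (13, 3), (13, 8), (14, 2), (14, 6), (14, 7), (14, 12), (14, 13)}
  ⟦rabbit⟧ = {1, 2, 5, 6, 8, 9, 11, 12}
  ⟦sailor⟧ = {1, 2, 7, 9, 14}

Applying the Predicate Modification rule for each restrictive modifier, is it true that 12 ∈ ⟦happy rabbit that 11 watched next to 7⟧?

no

⟦that 11 watched⟧ = {x : ⟨11, x⟩ ∈ ⟦watched⟧} = {1, 2, 3, 4, 5, 6, 7, 8, 9, 10, 11, 12, 13}
⟦next to 7⟧ = {x : ⟨x, 7⟩ ∈ ⟦next to⟧} = {4, 5, 6, 7, 10, 11, 14}
⟦rabbit⟧ = {1, 2, 5, 6, 8, 9, 11, 12}
… ∩ ⟦that 11 watched⟧ = {1, 2, 5, 6, 8, 9, 11, 12} ∩ {1, 2, 3, 4, 5, 6, 7, 8, 9, 10, 11, 12, 13} = {1, 2, 5, 6, 8, 9, 11, 12}
… ∩ ⟦next to 7⟧ = {1, 2, 5, 6, 8, 9, 11, 12} ∩ {4, 5, 6, 7, 10, 11, 14} = {5, 6, 11}
… ∩ ⟦happy⟧ = {5, 6, 11} ∩ {2, 3, 4, 6, 7, 8, 10, 11, 12} = {6, 11}
⟦happy rabbit that 11 watched next to 7⟧ = {6, 11}; 12 ∉ this set.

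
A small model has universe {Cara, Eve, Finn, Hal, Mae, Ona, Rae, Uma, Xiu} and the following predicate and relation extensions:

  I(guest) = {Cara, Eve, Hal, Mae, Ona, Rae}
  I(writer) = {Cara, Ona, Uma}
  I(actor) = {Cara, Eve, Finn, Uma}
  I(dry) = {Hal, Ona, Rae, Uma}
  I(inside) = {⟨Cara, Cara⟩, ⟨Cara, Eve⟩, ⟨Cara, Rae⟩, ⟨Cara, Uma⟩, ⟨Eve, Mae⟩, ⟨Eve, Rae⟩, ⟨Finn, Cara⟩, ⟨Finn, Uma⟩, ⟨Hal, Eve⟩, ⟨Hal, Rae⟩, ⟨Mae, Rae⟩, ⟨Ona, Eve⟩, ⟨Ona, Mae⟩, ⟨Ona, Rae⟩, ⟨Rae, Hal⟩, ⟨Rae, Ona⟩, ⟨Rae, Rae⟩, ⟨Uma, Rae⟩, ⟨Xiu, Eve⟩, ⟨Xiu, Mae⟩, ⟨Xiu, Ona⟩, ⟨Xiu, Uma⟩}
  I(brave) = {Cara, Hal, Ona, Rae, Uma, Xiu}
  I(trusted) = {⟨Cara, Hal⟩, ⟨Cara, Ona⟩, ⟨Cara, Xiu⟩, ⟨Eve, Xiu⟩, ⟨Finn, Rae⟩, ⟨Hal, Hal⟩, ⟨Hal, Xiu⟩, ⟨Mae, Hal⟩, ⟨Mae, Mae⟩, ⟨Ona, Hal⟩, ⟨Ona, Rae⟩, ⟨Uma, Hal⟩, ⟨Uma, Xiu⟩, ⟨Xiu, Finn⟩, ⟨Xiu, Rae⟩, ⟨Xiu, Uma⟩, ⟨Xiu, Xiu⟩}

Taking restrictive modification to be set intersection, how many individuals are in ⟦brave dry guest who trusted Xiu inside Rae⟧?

⟦who trusted Xiu⟧ = {x : ⟨x, Xiu⟩ ∈ ⟦trusted⟧} = {Cara, Eve, Hal, Uma, Xiu}
⟦inside Rae⟧ = {x : ⟨x, Rae⟩ ∈ ⟦inside⟧} = {Cara, Eve, Hal, Mae, Ona, Rae, Uma}
⟦guest⟧ = {Cara, Eve, Hal, Mae, Ona, Rae}
… ∩ ⟦who trusted Xiu⟧ = {Cara, Eve, Hal, Mae, Ona, Rae} ∩ {Cara, Eve, Hal, Uma, Xiu} = {Cara, Eve, Hal}
… ∩ ⟦inside Rae⟧ = {Cara, Eve, Hal} ∩ {Cara, Eve, Hal, Mae, Ona, Rae, Uma} = {Cara, Eve, Hal}
… ∩ ⟦brave⟧ = {Cara, Eve, Hal} ∩ {Cara, Hal, Ona, Rae, Uma, Xiu} = {Cara, Hal}
… ∩ ⟦dry⟧ = {Cara, Hal} ∩ {Hal, Ona, Rae, Uma} = {Hal}
⟦brave dry guest who trusted Xiu inside Rae⟧ = {Hal}, so the cardinality is 1.

1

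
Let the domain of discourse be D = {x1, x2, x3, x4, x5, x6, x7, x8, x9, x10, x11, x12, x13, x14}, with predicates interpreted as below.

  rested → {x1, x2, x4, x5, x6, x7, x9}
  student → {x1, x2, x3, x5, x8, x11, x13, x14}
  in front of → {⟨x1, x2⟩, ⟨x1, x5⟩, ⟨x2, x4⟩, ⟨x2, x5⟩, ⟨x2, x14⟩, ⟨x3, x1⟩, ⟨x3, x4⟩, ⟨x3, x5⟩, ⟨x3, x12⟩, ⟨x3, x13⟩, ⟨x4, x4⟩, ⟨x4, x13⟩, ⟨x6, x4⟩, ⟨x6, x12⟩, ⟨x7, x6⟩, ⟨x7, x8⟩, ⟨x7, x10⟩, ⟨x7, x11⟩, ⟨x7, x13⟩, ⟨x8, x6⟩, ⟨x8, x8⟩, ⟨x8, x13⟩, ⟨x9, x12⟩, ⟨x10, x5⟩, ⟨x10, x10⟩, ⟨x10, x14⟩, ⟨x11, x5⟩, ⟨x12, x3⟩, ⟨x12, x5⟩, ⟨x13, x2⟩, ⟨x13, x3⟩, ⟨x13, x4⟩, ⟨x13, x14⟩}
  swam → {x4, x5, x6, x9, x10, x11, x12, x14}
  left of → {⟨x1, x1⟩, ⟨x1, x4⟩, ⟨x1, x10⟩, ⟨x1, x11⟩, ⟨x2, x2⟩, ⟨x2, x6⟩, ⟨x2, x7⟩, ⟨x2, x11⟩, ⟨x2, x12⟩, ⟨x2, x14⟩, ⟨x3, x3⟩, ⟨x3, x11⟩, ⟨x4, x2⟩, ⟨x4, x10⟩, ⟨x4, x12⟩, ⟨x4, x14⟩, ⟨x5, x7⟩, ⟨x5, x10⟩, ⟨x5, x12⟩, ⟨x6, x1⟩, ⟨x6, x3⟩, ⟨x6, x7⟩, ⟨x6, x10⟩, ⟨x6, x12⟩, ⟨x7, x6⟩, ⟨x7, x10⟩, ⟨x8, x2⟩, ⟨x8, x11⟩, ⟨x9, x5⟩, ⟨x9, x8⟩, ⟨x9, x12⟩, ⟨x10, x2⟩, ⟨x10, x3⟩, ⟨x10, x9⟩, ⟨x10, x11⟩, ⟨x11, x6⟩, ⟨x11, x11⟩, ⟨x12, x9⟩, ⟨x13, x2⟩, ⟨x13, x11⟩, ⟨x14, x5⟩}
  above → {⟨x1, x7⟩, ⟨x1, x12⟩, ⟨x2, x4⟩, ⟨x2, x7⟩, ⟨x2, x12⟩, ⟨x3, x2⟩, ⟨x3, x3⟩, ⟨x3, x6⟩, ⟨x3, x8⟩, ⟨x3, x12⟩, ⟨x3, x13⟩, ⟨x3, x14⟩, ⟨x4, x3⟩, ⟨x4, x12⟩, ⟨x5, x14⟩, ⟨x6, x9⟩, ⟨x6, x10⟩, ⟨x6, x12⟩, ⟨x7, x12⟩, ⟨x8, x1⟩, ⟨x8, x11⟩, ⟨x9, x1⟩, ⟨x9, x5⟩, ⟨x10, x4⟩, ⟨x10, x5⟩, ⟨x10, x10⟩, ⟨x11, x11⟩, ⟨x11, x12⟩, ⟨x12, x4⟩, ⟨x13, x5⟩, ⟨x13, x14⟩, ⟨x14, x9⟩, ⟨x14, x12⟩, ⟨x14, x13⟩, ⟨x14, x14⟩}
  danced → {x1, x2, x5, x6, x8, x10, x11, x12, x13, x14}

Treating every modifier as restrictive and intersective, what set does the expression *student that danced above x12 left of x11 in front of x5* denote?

{x1, x2, x11}

⟦that danced⟧ = ⟦danced⟧ = {x1, x2, x5, x6, x8, x10, x11, x12, x13, x14}
⟦above x12⟧ = {x : ⟨x, x12⟩ ∈ ⟦above⟧} = {x1, x2, x3, x4, x6, x7, x11, x14}
⟦left of x11⟧ = {x : ⟨x, x11⟩ ∈ ⟦left of⟧} = {x1, x2, x3, x8, x10, x11, x13}
⟦in front of x5⟧ = {x : ⟨x, x5⟩ ∈ ⟦in front of⟧} = {x1, x2, x3, x10, x11, x12}
⟦student⟧ = {x1, x2, x3, x5, x8, x11, x13, x14}
… ∩ ⟦that danced⟧ = {x1, x2, x3, x5, x8, x11, x13, x14} ∩ {x1, x2, x5, x6, x8, x10, x11, x12, x13, x14} = {x1, x2, x5, x8, x11, x13, x14}
… ∩ ⟦above x12⟧ = {x1, x2, x5, x8, x11, x13, x14} ∩ {x1, x2, x3, x4, x6, x7, x11, x14} = {x1, x2, x11, x14}
… ∩ ⟦left of x11⟧ = {x1, x2, x11, x14} ∩ {x1, x2, x3, x8, x10, x11, x13} = {x1, x2, x11}
… ∩ ⟦in front of x5⟧ = {x1, x2, x11} ∩ {x1, x2, x3, x10, x11, x12} = {x1, x2, x11}
So ⟦student that danced above x12 left of x11 in front of x5⟧ = {x1, x2, x11}.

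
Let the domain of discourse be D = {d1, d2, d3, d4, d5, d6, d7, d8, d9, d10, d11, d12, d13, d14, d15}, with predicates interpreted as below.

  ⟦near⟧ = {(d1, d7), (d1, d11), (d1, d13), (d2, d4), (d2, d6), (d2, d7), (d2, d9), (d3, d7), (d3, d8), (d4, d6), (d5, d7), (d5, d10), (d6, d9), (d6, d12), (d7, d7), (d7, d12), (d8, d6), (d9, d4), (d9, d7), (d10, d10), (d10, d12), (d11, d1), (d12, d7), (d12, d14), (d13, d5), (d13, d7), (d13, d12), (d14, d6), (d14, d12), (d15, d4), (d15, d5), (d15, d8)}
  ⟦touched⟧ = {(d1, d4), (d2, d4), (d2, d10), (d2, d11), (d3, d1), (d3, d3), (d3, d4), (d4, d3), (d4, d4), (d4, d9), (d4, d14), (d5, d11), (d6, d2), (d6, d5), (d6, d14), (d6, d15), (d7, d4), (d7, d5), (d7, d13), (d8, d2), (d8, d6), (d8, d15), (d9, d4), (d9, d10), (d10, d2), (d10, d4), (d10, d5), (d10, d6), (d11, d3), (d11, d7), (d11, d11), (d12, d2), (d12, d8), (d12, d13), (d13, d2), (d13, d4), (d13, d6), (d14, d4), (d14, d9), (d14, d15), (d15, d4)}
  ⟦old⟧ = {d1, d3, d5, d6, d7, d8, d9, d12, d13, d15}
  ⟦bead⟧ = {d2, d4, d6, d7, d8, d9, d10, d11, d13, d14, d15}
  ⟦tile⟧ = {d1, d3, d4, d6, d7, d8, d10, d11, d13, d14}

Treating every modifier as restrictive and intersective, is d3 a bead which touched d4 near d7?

no

⟦which touched d4⟧ = {x : ⟨x, d4⟩ ∈ ⟦touched⟧} = {d1, d2, d3, d4, d7, d9, d10, d13, d14, d15}
⟦near d7⟧ = {x : ⟨x, d7⟩ ∈ ⟦near⟧} = {d1, d2, d3, d5, d7, d9, d12, d13}
⟦bead⟧ = {d2, d4, d6, d7, d8, d9, d10, d11, d13, d14, d15}
… ∩ ⟦which touched d4⟧ = {d2, d4, d6, d7, d8, d9, d10, d11, d13, d14, d15} ∩ {d1, d2, d3, d4, d7, d9, d10, d13, d14, d15} = {d2, d4, d7, d9, d10, d13, d14, d15}
… ∩ ⟦near d7⟧ = {d2, d4, d7, d9, d10, d13, d14, d15} ∩ {d1, d2, d3, d5, d7, d9, d12, d13} = {d2, d7, d9, d13}
⟦bead which touched d4 near d7⟧ = {d2, d7, d9, d13}; d3 ∉ this set.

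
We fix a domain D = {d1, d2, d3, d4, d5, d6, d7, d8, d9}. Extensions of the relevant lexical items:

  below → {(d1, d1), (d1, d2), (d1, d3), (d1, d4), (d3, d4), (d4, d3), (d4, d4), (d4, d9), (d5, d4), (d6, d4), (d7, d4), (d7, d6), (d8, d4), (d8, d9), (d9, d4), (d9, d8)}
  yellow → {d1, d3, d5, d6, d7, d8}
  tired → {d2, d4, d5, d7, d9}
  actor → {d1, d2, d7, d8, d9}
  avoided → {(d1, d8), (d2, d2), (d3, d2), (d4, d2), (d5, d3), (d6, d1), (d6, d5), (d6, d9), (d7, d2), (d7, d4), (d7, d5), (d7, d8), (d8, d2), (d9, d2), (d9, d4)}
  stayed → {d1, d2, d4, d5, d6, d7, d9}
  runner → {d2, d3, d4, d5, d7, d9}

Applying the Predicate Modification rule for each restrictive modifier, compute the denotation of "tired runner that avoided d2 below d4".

⟦that avoided d2⟧ = {x : ⟨x, d2⟩ ∈ ⟦avoided⟧} = {d2, d3, d4, d7, d8, d9}
⟦below d4⟧ = {x : ⟨x, d4⟩ ∈ ⟦below⟧} = {d1, d3, d4, d5, d6, d7, d8, d9}
⟦runner⟧ = {d2, d3, d4, d5, d7, d9}
… ∩ ⟦that avoided d2⟧ = {d2, d3, d4, d5, d7, d9} ∩ {d2, d3, d4, d7, d8, d9} = {d2, d3, d4, d7, d9}
… ∩ ⟦below d4⟧ = {d2, d3, d4, d7, d9} ∩ {d1, d3, d4, d5, d6, d7, d8, d9} = {d3, d4, d7, d9}
… ∩ ⟦tired⟧ = {d3, d4, d7, d9} ∩ {d2, d4, d5, d7, d9} = {d4, d7, d9}
So ⟦tired runner that avoided d2 below d4⟧ = {d4, d7, d9}.

{d4, d7, d9}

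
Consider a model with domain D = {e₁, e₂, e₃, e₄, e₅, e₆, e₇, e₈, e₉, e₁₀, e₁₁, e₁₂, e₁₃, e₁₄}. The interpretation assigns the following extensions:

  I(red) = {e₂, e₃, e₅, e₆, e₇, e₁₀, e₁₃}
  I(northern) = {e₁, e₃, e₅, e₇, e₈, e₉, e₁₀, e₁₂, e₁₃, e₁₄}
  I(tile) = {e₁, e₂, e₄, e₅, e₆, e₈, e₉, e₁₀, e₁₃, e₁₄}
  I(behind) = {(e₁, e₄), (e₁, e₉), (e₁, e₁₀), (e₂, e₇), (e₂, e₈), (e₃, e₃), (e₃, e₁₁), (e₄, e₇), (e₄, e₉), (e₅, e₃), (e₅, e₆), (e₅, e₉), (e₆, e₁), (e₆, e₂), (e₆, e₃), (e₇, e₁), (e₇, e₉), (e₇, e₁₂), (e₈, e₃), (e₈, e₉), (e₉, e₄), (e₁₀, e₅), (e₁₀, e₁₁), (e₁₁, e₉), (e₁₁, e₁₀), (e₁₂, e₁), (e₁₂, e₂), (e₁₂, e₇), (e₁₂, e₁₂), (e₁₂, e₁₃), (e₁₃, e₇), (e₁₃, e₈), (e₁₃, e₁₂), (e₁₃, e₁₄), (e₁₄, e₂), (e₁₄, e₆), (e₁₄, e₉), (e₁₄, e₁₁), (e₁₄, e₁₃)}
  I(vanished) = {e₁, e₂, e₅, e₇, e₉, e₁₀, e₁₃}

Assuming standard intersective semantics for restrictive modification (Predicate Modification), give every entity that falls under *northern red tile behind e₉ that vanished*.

{e₅}

⟦behind e₉⟧ = {x : ⟨x, e₉⟩ ∈ ⟦behind⟧} = {e₁, e₄, e₅, e₇, e₈, e₁₁, e₁₄}
⟦that vanished⟧ = ⟦vanished⟧ = {e₁, e₂, e₅, e₇, e₉, e₁₀, e₁₃}
⟦tile⟧ = {e₁, e₂, e₄, e₅, e₆, e₈, e₉, e₁₀, e₁₃, e₁₄}
… ∩ ⟦behind e₉⟧ = {e₁, e₂, e₄, e₅, e₆, e₈, e₉, e₁₀, e₁₃, e₁₄} ∩ {e₁, e₄, e₅, e₇, e₈, e₁₁, e₁₄} = {e₁, e₄, e₅, e₈, e₁₄}
… ∩ ⟦that vanished⟧ = {e₁, e₄, e₅, e₈, e₁₄} ∩ {e₁, e₂, e₅, e₇, e₉, e₁₀, e₁₃} = {e₁, e₅}
… ∩ ⟦northern⟧ = {e₁, e₅} ∩ {e₁, e₃, e₅, e₇, e₈, e₉, e₁₀, e₁₂, e₁₃, e₁₄} = {e₁, e₅}
… ∩ ⟦red⟧ = {e₁, e₅} ∩ {e₂, e₃, e₅, e₆, e₇, e₁₀, e₁₃} = {e₅}
So ⟦northern red tile behind e₉ that vanished⟧ = {e₅}.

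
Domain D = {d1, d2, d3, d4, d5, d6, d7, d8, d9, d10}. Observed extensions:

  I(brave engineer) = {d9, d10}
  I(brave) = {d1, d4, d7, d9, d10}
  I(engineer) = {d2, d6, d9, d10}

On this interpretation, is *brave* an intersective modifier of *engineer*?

⟦brave⟧ ∩ ⟦engineer⟧ = {d1, d4, d7, d9, d10} ∩ {d2, d6, d9, d10} = {d9, d10}
Observed ⟦brave engineer⟧ = {d9, d10}.
These coincide, so the modifier is intersective here.

yes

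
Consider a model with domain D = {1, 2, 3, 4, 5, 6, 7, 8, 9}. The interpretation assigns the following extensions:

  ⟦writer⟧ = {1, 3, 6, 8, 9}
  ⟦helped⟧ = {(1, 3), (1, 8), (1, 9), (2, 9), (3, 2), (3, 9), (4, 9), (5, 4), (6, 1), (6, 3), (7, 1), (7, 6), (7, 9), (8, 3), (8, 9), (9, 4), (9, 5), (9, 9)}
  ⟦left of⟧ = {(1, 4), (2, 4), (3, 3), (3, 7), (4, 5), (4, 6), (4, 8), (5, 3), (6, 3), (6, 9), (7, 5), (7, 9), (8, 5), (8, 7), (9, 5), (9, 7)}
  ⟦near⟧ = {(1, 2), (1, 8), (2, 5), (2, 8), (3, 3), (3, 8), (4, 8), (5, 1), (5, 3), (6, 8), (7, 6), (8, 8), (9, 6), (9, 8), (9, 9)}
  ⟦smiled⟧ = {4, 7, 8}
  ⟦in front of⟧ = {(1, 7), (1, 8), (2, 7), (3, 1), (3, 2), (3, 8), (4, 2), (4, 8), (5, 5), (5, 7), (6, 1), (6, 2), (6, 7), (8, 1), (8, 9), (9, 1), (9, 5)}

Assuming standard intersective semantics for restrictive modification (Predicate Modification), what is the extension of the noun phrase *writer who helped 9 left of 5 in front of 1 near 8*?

⟦who helped 9⟧ = {x : ⟨x, 9⟩ ∈ ⟦helped⟧} = {1, 2, 3, 4, 7, 8, 9}
⟦left of 5⟧ = {x : ⟨x, 5⟩ ∈ ⟦left of⟧} = {4, 7, 8, 9}
⟦in front of 1⟧ = {x : ⟨x, 1⟩ ∈ ⟦in front of⟧} = {3, 6, 8, 9}
⟦near 8⟧ = {x : ⟨x, 8⟩ ∈ ⟦near⟧} = {1, 2, 3, 4, 6, 8, 9}
⟦writer⟧ = {1, 3, 6, 8, 9}
… ∩ ⟦who helped 9⟧ = {1, 3, 6, 8, 9} ∩ {1, 2, 3, 4, 7, 8, 9} = {1, 3, 8, 9}
… ∩ ⟦left of 5⟧ = {1, 3, 8, 9} ∩ {4, 7, 8, 9} = {8, 9}
… ∩ ⟦in front of 1⟧ = {8, 9} ∩ {3, 6, 8, 9} = {8, 9}
… ∩ ⟦near 8⟧ = {8, 9} ∩ {1, 2, 3, 4, 6, 8, 9} = {8, 9}
So ⟦writer who helped 9 left of 5 in front of 1 near 8⟧ = {8, 9}.

{8, 9}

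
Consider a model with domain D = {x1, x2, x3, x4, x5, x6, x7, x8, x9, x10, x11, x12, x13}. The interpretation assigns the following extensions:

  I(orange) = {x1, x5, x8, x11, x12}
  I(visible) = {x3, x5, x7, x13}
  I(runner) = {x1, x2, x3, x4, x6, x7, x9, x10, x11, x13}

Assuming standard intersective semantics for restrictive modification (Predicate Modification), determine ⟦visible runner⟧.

{x3, x7, x13}

⟦runner⟧ = {x1, x2, x3, x4, x6, x7, x9, x10, x11, x13}
… ∩ ⟦visible⟧ = {x1, x2, x3, x4, x6, x7, x9, x10, x11, x13} ∩ {x3, x5, x7, x13} = {x3, x7, x13}
So ⟦visible runner⟧ = {x3, x7, x13}.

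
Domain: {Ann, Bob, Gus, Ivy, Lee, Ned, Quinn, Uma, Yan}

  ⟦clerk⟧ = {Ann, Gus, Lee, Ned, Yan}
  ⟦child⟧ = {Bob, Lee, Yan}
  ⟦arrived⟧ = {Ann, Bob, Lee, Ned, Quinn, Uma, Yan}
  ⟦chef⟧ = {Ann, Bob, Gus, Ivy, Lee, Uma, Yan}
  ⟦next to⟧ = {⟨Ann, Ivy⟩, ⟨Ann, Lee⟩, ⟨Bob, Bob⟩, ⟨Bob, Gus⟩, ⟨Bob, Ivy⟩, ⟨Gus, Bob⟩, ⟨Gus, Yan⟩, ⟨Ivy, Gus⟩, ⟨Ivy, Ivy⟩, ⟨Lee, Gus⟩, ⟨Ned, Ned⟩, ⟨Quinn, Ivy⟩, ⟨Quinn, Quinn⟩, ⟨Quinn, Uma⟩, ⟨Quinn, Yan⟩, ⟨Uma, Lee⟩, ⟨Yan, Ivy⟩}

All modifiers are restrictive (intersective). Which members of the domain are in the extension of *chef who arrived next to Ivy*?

⟦who arrived⟧ = ⟦arrived⟧ = {Ann, Bob, Lee, Ned, Quinn, Uma, Yan}
⟦next to Ivy⟧ = {x : ⟨x, Ivy⟩ ∈ ⟦next to⟧} = {Ann, Bob, Ivy, Quinn, Yan}
⟦chef⟧ = {Ann, Bob, Gus, Ivy, Lee, Uma, Yan}
… ∩ ⟦who arrived⟧ = {Ann, Bob, Gus, Ivy, Lee, Uma, Yan} ∩ {Ann, Bob, Lee, Ned, Quinn, Uma, Yan} = {Ann, Bob, Lee, Uma, Yan}
… ∩ ⟦next to Ivy⟧ = {Ann, Bob, Lee, Uma, Yan} ∩ {Ann, Bob, Ivy, Quinn, Yan} = {Ann, Bob, Yan}
So ⟦chef who arrived next to Ivy⟧ = {Ann, Bob, Yan}.

{Ann, Bob, Yan}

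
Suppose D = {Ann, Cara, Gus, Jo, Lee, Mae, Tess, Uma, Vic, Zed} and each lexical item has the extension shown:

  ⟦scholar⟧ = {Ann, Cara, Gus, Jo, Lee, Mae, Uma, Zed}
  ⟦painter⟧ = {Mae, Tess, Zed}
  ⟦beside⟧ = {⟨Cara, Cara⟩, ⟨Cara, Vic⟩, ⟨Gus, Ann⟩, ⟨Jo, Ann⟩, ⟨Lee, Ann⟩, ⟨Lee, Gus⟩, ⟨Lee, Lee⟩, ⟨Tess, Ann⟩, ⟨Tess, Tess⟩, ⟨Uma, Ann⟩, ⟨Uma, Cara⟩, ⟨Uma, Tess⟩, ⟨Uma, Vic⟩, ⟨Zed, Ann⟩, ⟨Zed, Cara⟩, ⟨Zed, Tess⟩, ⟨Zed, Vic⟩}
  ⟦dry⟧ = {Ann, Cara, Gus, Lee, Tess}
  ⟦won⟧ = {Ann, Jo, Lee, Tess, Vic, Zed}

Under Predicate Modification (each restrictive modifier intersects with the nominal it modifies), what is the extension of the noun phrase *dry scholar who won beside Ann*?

⟦who won⟧ = ⟦won⟧ = {Ann, Jo, Lee, Tess, Vic, Zed}
⟦beside Ann⟧ = {x : ⟨x, Ann⟩ ∈ ⟦beside⟧} = {Gus, Jo, Lee, Tess, Uma, Zed}
⟦scholar⟧ = {Ann, Cara, Gus, Jo, Lee, Mae, Uma, Zed}
… ∩ ⟦who won⟧ = {Ann, Cara, Gus, Jo, Lee, Mae, Uma, Zed} ∩ {Ann, Jo, Lee, Tess, Vic, Zed} = {Ann, Jo, Lee, Zed}
… ∩ ⟦beside Ann⟧ = {Ann, Jo, Lee, Zed} ∩ {Gus, Jo, Lee, Tess, Uma, Zed} = {Jo, Lee, Zed}
… ∩ ⟦dry⟧ = {Jo, Lee, Zed} ∩ {Ann, Cara, Gus, Lee, Tess} = {Lee}
So ⟦dry scholar who won beside Ann⟧ = {Lee}.

{Lee}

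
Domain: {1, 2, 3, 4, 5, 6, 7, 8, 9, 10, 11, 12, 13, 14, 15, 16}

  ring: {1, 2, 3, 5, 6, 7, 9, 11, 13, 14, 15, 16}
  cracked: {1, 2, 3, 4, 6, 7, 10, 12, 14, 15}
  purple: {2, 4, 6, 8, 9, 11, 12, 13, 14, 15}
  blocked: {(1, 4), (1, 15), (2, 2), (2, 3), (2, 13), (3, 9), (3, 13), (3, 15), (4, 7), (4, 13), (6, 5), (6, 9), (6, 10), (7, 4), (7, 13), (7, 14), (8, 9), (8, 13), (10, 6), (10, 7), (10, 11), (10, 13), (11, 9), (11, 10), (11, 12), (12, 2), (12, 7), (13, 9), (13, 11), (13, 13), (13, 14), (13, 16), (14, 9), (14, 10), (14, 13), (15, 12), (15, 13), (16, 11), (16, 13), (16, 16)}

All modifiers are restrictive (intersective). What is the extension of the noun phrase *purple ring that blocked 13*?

⟦that blocked 13⟧ = {x : ⟨x, 13⟩ ∈ ⟦blocked⟧} = {2, 3, 4, 7, 8, 10, 13, 14, 15, 16}
⟦ring⟧ = {1, 2, 3, 5, 6, 7, 9, 11, 13, 14, 15, 16}
… ∩ ⟦that blocked 13⟧ = {1, 2, 3, 5, 6, 7, 9, 11, 13, 14, 15, 16} ∩ {2, 3, 4, 7, 8, 10, 13, 14, 15, 16} = {2, 3, 7, 13, 14, 15, 16}
… ∩ ⟦purple⟧ = {2, 3, 7, 13, 14, 15, 16} ∩ {2, 4, 6, 8, 9, 11, 12, 13, 14, 15} = {2, 13, 14, 15}
So ⟦purple ring that blocked 13⟧ = {2, 13, 14, 15}.

{2, 13, 14, 15}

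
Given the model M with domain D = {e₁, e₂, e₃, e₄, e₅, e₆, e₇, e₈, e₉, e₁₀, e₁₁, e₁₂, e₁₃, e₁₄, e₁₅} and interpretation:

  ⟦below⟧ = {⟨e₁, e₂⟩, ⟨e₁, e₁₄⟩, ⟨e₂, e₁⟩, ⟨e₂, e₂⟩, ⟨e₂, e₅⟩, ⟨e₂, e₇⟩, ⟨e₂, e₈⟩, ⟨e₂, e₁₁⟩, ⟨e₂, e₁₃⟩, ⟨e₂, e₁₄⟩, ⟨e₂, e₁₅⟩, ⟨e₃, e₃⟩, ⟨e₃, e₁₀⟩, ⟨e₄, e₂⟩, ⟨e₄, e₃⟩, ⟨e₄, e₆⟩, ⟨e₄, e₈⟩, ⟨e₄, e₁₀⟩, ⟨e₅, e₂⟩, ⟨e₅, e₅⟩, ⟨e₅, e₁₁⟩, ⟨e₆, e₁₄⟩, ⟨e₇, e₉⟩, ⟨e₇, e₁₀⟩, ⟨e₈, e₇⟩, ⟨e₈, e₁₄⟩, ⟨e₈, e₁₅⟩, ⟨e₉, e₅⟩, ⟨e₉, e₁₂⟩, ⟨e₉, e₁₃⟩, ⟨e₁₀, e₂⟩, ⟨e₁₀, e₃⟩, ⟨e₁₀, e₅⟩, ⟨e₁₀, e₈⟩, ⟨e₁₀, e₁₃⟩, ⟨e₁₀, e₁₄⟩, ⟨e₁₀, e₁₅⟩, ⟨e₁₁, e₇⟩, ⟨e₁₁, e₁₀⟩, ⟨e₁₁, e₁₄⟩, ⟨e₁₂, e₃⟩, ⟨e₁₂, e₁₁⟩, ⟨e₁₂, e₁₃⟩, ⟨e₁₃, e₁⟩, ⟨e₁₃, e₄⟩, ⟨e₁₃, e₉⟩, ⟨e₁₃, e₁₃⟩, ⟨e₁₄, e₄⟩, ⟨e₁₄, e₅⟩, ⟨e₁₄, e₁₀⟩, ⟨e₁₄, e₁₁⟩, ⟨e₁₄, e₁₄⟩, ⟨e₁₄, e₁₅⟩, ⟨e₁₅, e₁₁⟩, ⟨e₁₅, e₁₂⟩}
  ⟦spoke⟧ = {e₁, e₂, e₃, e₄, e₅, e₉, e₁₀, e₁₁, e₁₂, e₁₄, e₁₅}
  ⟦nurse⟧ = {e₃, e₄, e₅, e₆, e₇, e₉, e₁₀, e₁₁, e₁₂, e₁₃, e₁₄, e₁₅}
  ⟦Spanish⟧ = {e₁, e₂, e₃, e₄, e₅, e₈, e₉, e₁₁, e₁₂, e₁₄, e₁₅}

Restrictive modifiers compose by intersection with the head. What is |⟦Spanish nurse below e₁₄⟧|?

⟦below e₁₄⟧ = {x : ⟨x, e₁₄⟩ ∈ ⟦below⟧} = {e₁, e₂, e₆, e₈, e₁₀, e₁₁, e₁₄}
⟦nurse⟧ = {e₃, e₄, e₅, e₆, e₇, e₉, e₁₀, e₁₁, e₁₂, e₁₃, e₁₄, e₁₅}
… ∩ ⟦below e₁₄⟧ = {e₃, e₄, e₅, e₆, e₇, e₉, e₁₀, e₁₁, e₁₂, e₁₃, e₁₄, e₁₅} ∩ {e₁, e₂, e₆, e₈, e₁₀, e₁₁, e₁₄} = {e₆, e₁₀, e₁₁, e₁₄}
… ∩ ⟦Spanish⟧ = {e₆, e₁₀, e₁₁, e₁₄} ∩ {e₁, e₂, e₃, e₄, e₅, e₈, e₉, e₁₁, e₁₂, e₁₄, e₁₅} = {e₁₁, e₁₄}
⟦Spanish nurse below e₁₄⟧ = {e₁₁, e₁₄}, so the cardinality is 2.

2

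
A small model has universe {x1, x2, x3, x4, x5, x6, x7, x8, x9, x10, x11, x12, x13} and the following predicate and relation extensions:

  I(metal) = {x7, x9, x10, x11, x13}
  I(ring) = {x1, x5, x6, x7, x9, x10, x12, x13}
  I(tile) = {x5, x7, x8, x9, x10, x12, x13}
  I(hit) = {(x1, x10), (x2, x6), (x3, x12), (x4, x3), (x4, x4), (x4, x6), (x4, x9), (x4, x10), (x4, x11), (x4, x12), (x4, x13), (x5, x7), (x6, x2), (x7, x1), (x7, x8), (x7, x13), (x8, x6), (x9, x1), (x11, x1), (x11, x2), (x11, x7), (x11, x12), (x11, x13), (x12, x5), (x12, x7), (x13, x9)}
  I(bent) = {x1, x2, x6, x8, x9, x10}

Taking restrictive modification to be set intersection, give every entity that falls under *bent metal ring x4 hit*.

⟦x4 hit⟧ = {x : ⟨x4, x⟩ ∈ ⟦hit⟧} = {x3, x4, x6, x9, x10, x11, x12, x13}
⟦ring⟧ = {x1, x5, x6, x7, x9, x10, x12, x13}
… ∩ ⟦x4 hit⟧ = {x1, x5, x6, x7, x9, x10, x12, x13} ∩ {x3, x4, x6, x9, x10, x11, x12, x13} = {x6, x9, x10, x12, x13}
… ∩ ⟦bent⟧ = {x6, x9, x10, x12, x13} ∩ {x1, x2, x6, x8, x9, x10} = {x6, x9, x10}
… ∩ ⟦metal⟧ = {x6, x9, x10} ∩ {x7, x9, x10, x11, x13} = {x9, x10}
So ⟦bent metal ring x4 hit⟧ = {x9, x10}.

{x9, x10}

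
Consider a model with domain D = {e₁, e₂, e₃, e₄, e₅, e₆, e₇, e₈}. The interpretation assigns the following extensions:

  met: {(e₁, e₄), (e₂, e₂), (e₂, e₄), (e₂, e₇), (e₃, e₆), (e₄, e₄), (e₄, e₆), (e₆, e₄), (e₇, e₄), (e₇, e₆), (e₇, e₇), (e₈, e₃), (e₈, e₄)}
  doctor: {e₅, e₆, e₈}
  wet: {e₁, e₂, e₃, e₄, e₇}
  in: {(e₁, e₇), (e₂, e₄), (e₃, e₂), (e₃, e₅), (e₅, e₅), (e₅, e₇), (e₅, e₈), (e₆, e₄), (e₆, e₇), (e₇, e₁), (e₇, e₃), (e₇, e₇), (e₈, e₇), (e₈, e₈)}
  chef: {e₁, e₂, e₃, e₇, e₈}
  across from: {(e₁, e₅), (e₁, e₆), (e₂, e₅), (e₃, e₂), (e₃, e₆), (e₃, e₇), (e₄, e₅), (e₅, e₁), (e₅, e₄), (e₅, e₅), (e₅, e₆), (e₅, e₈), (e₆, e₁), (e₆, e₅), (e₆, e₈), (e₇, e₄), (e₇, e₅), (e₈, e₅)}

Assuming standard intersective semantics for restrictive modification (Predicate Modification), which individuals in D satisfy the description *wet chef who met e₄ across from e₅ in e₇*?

⟦who met e₄⟧ = {x : ⟨x, e₄⟩ ∈ ⟦met⟧} = {e₁, e₂, e₄, e₆, e₇, e₈}
⟦across from e₅⟧ = {x : ⟨x, e₅⟩ ∈ ⟦across from⟧} = {e₁, e₂, e₄, e₅, e₆, e₇, e₈}
⟦in e₇⟧ = {x : ⟨x, e₇⟩ ∈ ⟦in⟧} = {e₁, e₅, e₆, e₇, e₈}
⟦chef⟧ = {e₁, e₂, e₃, e₇, e₈}
… ∩ ⟦who met e₄⟧ = {e₁, e₂, e₃, e₇, e₈} ∩ {e₁, e₂, e₄, e₆, e₇, e₈} = {e₁, e₂, e₇, e₈}
… ∩ ⟦across from e₅⟧ = {e₁, e₂, e₇, e₈} ∩ {e₁, e₂, e₄, e₅, e₆, e₇, e₈} = {e₁, e₂, e₇, e₈}
… ∩ ⟦in e₇⟧ = {e₁, e₂, e₇, e₈} ∩ {e₁, e₅, e₆, e₇, e₈} = {e₁, e₇, e₈}
… ∩ ⟦wet⟧ = {e₁, e₇, e₈} ∩ {e₁, e₂, e₃, e₄, e₇} = {e₁, e₇}
So ⟦wet chef who met e₄ across from e₅ in e₇⟧ = {e₁, e₇}.

{e₁, e₇}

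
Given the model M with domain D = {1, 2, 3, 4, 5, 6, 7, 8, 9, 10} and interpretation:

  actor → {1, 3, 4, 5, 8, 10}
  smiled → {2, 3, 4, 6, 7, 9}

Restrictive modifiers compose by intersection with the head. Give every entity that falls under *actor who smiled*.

⟦who smiled⟧ = ⟦smiled⟧ = {2, 3, 4, 6, 7, 9}
⟦actor⟧ = {1, 3, 4, 5, 8, 10}
… ∩ ⟦who smiled⟧ = {1, 3, 4, 5, 8, 10} ∩ {2, 3, 4, 6, 7, 9} = {3, 4}
So ⟦actor who smiled⟧ = {3, 4}.

{3, 4}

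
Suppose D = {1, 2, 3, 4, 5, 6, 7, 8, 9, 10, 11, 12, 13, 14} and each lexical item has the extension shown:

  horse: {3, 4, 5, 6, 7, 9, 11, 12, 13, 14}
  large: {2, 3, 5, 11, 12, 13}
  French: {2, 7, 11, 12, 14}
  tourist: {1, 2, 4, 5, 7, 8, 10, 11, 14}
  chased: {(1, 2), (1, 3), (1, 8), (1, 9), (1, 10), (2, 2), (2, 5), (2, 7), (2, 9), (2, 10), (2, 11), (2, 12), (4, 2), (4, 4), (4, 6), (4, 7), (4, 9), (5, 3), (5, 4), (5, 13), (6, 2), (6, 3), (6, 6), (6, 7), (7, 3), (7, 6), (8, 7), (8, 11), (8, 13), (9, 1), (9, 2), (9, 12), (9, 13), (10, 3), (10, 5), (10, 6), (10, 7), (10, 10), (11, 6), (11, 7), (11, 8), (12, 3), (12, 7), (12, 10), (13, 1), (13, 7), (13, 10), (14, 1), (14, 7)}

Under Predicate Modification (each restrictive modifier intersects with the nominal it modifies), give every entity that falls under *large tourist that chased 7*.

⟦that chased 7⟧ = {x : ⟨x, 7⟩ ∈ ⟦chased⟧} = {2, 4, 6, 8, 10, 11, 12, 13, 14}
⟦tourist⟧ = {1, 2, 4, 5, 7, 8, 10, 11, 14}
… ∩ ⟦that chased 7⟧ = {1, 2, 4, 5, 7, 8, 10, 11, 14} ∩ {2, 4, 6, 8, 10, 11, 12, 13, 14} = {2, 4, 8, 10, 11, 14}
… ∩ ⟦large⟧ = {2, 4, 8, 10, 11, 14} ∩ {2, 3, 5, 11, 12, 13} = {2, 11}
So ⟦large tourist that chased 7⟧ = {2, 11}.

{2, 11}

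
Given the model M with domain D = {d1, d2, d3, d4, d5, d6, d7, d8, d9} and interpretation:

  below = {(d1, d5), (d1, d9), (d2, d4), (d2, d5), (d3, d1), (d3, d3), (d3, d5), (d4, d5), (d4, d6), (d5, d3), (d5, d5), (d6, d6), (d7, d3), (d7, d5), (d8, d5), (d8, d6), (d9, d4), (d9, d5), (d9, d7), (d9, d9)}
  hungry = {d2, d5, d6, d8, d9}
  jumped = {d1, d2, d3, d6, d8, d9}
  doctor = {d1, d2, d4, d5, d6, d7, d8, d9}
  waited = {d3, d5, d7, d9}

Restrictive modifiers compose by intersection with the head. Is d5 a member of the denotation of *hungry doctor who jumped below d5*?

⟦who jumped⟧ = ⟦jumped⟧ = {d1, d2, d3, d6, d8, d9}
⟦below d5⟧ = {x : ⟨x, d5⟩ ∈ ⟦below⟧} = {d1, d2, d3, d4, d5, d7, d8, d9}
⟦doctor⟧ = {d1, d2, d4, d5, d6, d7, d8, d9}
… ∩ ⟦who jumped⟧ = {d1, d2, d4, d5, d6, d7, d8, d9} ∩ {d1, d2, d3, d6, d8, d9} = {d1, d2, d6, d8, d9}
… ∩ ⟦below d5⟧ = {d1, d2, d6, d8, d9} ∩ {d1, d2, d3, d4, d5, d7, d8, d9} = {d1, d2, d8, d9}
… ∩ ⟦hungry⟧ = {d1, d2, d8, d9} ∩ {d2, d5, d6, d8, d9} = {d2, d8, d9}
⟦hungry doctor who jumped below d5⟧ = {d2, d8, d9}; d5 ∉ this set.

no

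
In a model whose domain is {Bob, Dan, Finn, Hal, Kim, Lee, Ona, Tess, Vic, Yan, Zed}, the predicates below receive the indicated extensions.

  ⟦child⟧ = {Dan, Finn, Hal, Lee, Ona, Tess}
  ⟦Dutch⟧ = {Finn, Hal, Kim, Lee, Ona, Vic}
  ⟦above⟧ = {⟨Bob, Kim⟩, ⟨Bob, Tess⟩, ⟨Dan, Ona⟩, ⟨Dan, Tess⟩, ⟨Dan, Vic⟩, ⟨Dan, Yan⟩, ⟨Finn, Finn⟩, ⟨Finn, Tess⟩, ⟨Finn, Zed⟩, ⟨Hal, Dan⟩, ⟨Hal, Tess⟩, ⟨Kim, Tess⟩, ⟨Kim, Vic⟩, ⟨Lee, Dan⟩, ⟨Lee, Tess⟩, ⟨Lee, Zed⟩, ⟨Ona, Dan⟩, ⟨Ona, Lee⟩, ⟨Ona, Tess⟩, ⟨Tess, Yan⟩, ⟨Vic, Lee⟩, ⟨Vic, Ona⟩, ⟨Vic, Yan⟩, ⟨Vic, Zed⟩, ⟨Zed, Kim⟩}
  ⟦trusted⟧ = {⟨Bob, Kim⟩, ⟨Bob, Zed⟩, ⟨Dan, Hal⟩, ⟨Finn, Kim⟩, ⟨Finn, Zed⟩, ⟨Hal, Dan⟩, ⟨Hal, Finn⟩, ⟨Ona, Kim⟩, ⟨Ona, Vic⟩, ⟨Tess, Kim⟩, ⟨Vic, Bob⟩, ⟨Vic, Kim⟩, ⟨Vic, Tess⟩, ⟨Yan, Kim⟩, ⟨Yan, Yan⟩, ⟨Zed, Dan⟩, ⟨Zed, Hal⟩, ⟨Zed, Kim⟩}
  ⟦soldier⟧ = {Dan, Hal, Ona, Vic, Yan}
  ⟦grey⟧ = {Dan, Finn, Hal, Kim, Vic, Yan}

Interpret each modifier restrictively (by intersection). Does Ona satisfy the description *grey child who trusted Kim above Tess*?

no

⟦who trusted Kim⟧ = {x : ⟨x, Kim⟩ ∈ ⟦trusted⟧} = {Bob, Finn, Ona, Tess, Vic, Yan, Zed}
⟦above Tess⟧ = {x : ⟨x, Tess⟩ ∈ ⟦above⟧} = {Bob, Dan, Finn, Hal, Kim, Lee, Ona}
⟦child⟧ = {Dan, Finn, Hal, Lee, Ona, Tess}
… ∩ ⟦who trusted Kim⟧ = {Dan, Finn, Hal, Lee, Ona, Tess} ∩ {Bob, Finn, Ona, Tess, Vic, Yan, Zed} = {Finn, Ona, Tess}
… ∩ ⟦above Tess⟧ = {Finn, Ona, Tess} ∩ {Bob, Dan, Finn, Hal, Kim, Lee, Ona} = {Finn, Ona}
… ∩ ⟦grey⟧ = {Finn, Ona} ∩ {Dan, Finn, Hal, Kim, Vic, Yan} = {Finn}
⟦grey child who trusted Kim above Tess⟧ = {Finn}; Ona ∉ this set.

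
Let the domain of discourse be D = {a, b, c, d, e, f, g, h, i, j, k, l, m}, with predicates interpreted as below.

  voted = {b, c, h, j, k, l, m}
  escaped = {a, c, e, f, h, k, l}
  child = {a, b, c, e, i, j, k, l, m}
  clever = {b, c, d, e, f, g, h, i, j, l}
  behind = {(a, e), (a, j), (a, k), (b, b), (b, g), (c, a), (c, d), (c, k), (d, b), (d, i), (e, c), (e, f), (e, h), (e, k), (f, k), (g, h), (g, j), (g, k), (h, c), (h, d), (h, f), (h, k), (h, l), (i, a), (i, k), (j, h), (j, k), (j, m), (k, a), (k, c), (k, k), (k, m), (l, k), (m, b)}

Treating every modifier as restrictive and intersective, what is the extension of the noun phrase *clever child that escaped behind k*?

{c, e, l}

⟦that escaped⟧ = ⟦escaped⟧ = {a, c, e, f, h, k, l}
⟦behind k⟧ = {x : ⟨x, k⟩ ∈ ⟦behind⟧} = {a, c, e, f, g, h, i, j, k, l}
⟦child⟧ = {a, b, c, e, i, j, k, l, m}
… ∩ ⟦that escaped⟧ = {a, b, c, e, i, j, k, l, m} ∩ {a, c, e, f, h, k, l} = {a, c, e, k, l}
… ∩ ⟦behind k⟧ = {a, c, e, k, l} ∩ {a, c, e, f, g, h, i, j, k, l} = {a, c, e, k, l}
… ∩ ⟦clever⟧ = {a, c, e, k, l} ∩ {b, c, d, e, f, g, h, i, j, l} = {c, e, l}
So ⟦clever child that escaped behind k⟧ = {c, e, l}.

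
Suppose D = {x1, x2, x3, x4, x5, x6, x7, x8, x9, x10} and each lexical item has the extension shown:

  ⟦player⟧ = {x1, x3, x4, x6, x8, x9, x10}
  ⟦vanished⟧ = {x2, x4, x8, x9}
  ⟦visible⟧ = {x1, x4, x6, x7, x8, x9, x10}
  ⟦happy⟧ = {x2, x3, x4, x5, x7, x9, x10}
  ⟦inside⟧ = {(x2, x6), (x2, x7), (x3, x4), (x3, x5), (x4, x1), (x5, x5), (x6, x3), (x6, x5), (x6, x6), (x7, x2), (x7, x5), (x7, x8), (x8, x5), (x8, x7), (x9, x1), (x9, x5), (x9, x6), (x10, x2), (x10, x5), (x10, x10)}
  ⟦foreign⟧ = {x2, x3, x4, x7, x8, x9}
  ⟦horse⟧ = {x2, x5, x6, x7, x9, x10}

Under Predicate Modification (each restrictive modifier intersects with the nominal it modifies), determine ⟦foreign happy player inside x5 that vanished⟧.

⟦inside x5⟧ = {x : ⟨x, x5⟩ ∈ ⟦inside⟧} = {x3, x5, x6, x7, x8, x9, x10}
⟦that vanished⟧ = ⟦vanished⟧ = {x2, x4, x8, x9}
⟦player⟧ = {x1, x3, x4, x6, x8, x9, x10}
… ∩ ⟦inside x5⟧ = {x1, x3, x4, x6, x8, x9, x10} ∩ {x3, x5, x6, x7, x8, x9, x10} = {x3, x6, x8, x9, x10}
… ∩ ⟦that vanished⟧ = {x3, x6, x8, x9, x10} ∩ {x2, x4, x8, x9} = {x8, x9}
… ∩ ⟦foreign⟧ = {x8, x9} ∩ {x2, x3, x4, x7, x8, x9} = {x8, x9}
… ∩ ⟦happy⟧ = {x8, x9} ∩ {x2, x3, x4, x5, x7, x9, x10} = {x9}
So ⟦foreign happy player inside x5 that vanished⟧ = {x9}.

{x9}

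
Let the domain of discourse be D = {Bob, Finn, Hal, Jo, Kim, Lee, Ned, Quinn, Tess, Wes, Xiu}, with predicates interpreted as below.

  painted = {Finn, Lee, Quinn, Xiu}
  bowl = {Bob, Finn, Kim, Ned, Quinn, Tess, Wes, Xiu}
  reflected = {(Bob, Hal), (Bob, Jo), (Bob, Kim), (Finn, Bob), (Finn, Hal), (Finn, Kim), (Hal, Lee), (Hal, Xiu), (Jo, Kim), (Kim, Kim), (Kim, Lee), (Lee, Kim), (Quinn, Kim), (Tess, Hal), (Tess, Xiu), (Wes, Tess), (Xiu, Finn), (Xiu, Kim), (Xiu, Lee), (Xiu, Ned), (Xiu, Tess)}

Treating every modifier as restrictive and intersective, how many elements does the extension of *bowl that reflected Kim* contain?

⟦that reflected Kim⟧ = {x : ⟨x, Kim⟩ ∈ ⟦reflected⟧} = {Bob, Finn, Jo, Kim, Lee, Quinn, Xiu}
⟦bowl⟧ = {Bob, Finn, Kim, Ned, Quinn, Tess, Wes, Xiu}
… ∩ ⟦that reflected Kim⟧ = {Bob, Finn, Kim, Ned, Quinn, Tess, Wes, Xiu} ∩ {Bob, Finn, Jo, Kim, Lee, Quinn, Xiu} = {Bob, Finn, Kim, Quinn, Xiu}
⟦bowl that reflected Kim⟧ = {Bob, Finn, Kim, Quinn, Xiu}, so the cardinality is 5.

5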